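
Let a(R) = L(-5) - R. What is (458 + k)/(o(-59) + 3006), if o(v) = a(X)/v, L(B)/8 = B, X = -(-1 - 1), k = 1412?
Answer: 55165/88698 ≈ 0.62194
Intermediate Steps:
X = 2 (X = -1*(-2) = 2)
L(B) = 8*B
a(R) = -40 - R (a(R) = 8*(-5) - R = -40 - R)
o(v) = -42/v (o(v) = (-40 - 1*2)/v = (-40 - 2)/v = -42/v)
(458 + k)/(o(-59) + 3006) = (458 + 1412)/(-42/(-59) + 3006) = 1870/(-42*(-1/59) + 3006) = 1870/(42/59 + 3006) = 1870/(177396/59) = 1870*(59/177396) = 55165/88698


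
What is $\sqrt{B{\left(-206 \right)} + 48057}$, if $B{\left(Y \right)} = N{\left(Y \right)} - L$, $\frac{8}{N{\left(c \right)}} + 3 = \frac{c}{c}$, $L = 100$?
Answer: $\sqrt{47953} \approx 218.98$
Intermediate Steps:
$N{\left(c \right)} = -4$ ($N{\left(c \right)} = \frac{8}{-3 + \frac{c}{c}} = \frac{8}{-3 + 1} = \frac{8}{-2} = 8 \left(- \frac{1}{2}\right) = -4$)
$B{\left(Y \right)} = -104$ ($B{\left(Y \right)} = -4 - 100 = -104$)
$\sqrt{B{\left(-206 \right)} + 48057} = \sqrt{-104 + 48057} = \sqrt{47953}$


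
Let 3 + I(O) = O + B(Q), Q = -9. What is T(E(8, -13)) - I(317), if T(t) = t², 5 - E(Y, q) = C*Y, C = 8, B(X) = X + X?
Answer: 3185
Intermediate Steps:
B(X) = 2*X
E(Y, q) = 5 - 8*Y
I(O) = -21 + O (I(O) = -3 + (O + 2*(-9)) = -3 + (O - 18) = -3 + (-18 + O) = -21 + O)
T(E(8, -13)) - I(317) = (5 - 8*8)² - (-21 + 317) = (5 - 64)² - 1*296 = (-59)² - 296 = 3481 - 296 = 3185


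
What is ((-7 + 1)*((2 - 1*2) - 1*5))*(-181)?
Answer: -5430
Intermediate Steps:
((-7 + 1)*((2 - 1*2) - 1*5))*(-181) = -6*((2 - 2) - 5)*(-181) = -6*(0 - 5)*(-181) = -6*(-5)*(-181) = 30*(-181) = -5430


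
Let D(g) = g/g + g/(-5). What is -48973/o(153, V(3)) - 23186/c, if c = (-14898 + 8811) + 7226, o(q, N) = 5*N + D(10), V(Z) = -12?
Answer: 54365901/69479 ≈ 782.48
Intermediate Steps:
D(g) = 1 - g/5 (D(g) = 1 + g*(-⅕) = 1 - g/5)
o(q, N) = -1 + 5*N (o(q, N) = 5*N + (1 - ⅕*10) = 5*N + (1 - 2) = 5*N - 1 = -1 + 5*N)
c = 1139 (c = -6087 + 7226 = 1139)
-48973/o(153, V(3)) - 23186/c = -48973/(-1 + 5*(-12)) - 23186/1139 = -48973/(-1 - 60) - 23186*1/1139 = -48973/(-61) - 23186/1139 = -48973*(-1/61) - 23186/1139 = 48973/61 - 23186/1139 = 54365901/69479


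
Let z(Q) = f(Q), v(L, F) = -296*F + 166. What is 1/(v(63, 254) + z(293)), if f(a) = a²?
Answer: 1/10831 ≈ 9.2328e-5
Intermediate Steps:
v(L, F) = 166 - 296*F
z(Q) = Q²
1/(v(63, 254) + z(293)) = 1/((166 - 296*254) + 293²) = 1/((166 - 75184) + 85849) = 1/(-75018 + 85849) = 1/10831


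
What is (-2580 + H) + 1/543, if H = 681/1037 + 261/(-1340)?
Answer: -1946368273151/754541940 ≈ -2579.5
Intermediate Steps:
H = 641883/1389580 (H = 681*(1/1037) + 261*(-1/1340) = 681/1037 - 261/1340 = 641883/1389580 ≈ 0.46193)
(-2580 + H) + 1/543 = (-2580 + 641883/1389580) + 1/543 = -3584474517/1389580 + 1/543 = -1946368273151/754541940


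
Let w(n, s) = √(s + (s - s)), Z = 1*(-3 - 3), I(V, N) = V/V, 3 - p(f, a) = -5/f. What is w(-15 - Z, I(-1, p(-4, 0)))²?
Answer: 1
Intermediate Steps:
p(f, a) = 3 + 5/f (p(f, a) = 3 - (-5)/f = 3 + 5/f)
I(V, N) = 1
Z = -6 (Z = 1*(-6) = -6)
w(n, s) = √s (w(n, s) = √(s + 0) = √s)
w(-15 - Z, I(-1, p(-4, 0)))² = (√1)² = 1² = 1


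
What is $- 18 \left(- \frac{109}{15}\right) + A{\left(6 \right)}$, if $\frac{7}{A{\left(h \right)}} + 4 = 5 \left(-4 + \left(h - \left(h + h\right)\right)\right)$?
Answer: $\frac{35281}{270} \approx 130.67$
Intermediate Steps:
$A{\left(h \right)} = \frac{7}{-24 - 5 h}$ ($A{\left(h \right)} = \frac{7}{-4 + 5 \left(-4 + \left(h - \left(h + h\right)\right)\right)} = \frac{7}{-4 + 5 \left(-4 + \left(h - 2 h\right)\right)} = \frac{7}{-4 + 5 \left(-4 - h\right)} = \frac{7}{-4 - \left(20 + 5 h\right)} = \frac{7}{-24 - 5 h}$)
$- 18 \left(- \frac{109}{15}\right) + A{\left(6 \right)} = - 18 \left(- \frac{109}{15}\right) - \frac{7}{24 + 5 \cdot 6} = - 18 \left(\left(-109\right) \frac{1}{15}\right) - \frac{7}{24 + 30} = \left(-18\right) \left(- \frac{109}{15}\right) - \frac{7}{54} = \frac{654}{5} - \frac{7}{54} = \frac{35281}{270}$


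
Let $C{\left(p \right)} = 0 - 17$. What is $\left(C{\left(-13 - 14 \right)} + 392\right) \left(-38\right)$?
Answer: $-14250$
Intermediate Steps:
$C{\left(p \right)} = -17$ ($C{\left(p \right)} = 0 - 17 = -17$)
$\left(C{\left(-13 - 14 \right)} + 392\right) \left(-38\right) = \left(-17 + 392\right) \left(-38\right) = 375 \left(-38\right) = -14250$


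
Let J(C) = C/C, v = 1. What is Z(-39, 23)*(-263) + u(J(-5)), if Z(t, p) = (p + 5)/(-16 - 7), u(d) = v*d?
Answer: 7387/23 ≈ 321.17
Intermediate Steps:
J(C) = 1
u(d) = d (u(d) = 1*d = d)
Z(t, p) = -5/23 - p/23 (Z(t, p) = (5 + p)/(-23) = (5 + p)*(-1/23) = -5/23 - p/23)
Z(-39, 23)*(-263) + u(J(-5)) = (-5/23 - 1/23*23)*(-263) + 1 = (-5/23 - 1)*(-263) + 1 = -28/23*(-263) + 1 = 7364/23 + 1 = 7387/23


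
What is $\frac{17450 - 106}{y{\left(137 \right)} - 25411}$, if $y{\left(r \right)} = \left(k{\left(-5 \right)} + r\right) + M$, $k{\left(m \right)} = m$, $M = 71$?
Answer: $- \frac{2168}{3151} \approx -0.68804$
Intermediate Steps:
$y{\left(r \right)} = 66 + r$ ($y{\left(r \right)} = \left(-5 + r\right) + 71 = 66 + r$)
$\frac{17450 - 106}{y{\left(137 \right)} - 25411} = \frac{17450 - 106}{\left(66 + 137\right) - 25411} = \frac{17344}{203 - 25411} = \frac{17344}{-25208} = 17344 \left(- \frac{1}{25208}\right) = - \frac{2168}{3151}$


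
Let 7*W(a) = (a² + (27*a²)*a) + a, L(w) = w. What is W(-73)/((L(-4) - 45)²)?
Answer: -10498203/16807 ≈ -624.63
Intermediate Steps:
W(a) = a/7 + a²/7 + 27*a³/7 (W(a) = ((a² + (27*a²)*a) + a)/7 = ((a² + 27*a³) + a)/7 = (a + a² + 27*a³)/7 = a/7 + a²/7 + 27*a³/7)
W(-73)/((L(-4) - 45)²) = ((⅐)*(-73)*(1 - 73 + 27*(-73)²))/((-4 - 45)²) = ((⅐)*(-73)*(1 - 73 + 27*5329))/((-49)²) = ((⅐)*(-73)*(1 - 73 + 143883))/2401 = ((⅐)*(-73)*143811)*(1/2401) = -10498203/7*1/2401 = -10498203/16807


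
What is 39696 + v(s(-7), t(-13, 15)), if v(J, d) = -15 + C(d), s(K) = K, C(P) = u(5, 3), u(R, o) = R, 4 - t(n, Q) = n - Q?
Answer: 39686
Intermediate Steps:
t(n, Q) = 4 + Q - n (t(n, Q) = 4 - (n - Q) = 4 + (Q - n) = 4 + Q - n)
C(P) = 5
v(J, d) = -10 (v(J, d) = -15 + 5 = -10)
39696 + v(s(-7), t(-13, 15)) = 39696 - 10 = 39686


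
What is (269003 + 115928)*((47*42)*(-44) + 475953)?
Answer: 149775497307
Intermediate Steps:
(269003 + 115928)*((47*42)*(-44) + 475953) = 384931*(1974*(-44) + 475953) = 384931*(-86856 + 475953) = 384931*389097 = 149775497307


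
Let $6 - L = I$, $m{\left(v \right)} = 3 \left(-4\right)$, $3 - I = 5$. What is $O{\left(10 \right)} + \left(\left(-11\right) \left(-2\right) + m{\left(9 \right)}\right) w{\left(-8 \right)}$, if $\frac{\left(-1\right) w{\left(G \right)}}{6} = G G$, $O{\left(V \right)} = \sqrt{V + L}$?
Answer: $-3840 + 3 \sqrt{2} \approx -3835.8$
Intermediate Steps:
$I = -2$ ($I = 3 - 5 = -2$)
$m{\left(v \right)} = -12$
$L = 8$ ($L = 6 - -2 = 6 + 2 = 8$)
$O{\left(V \right)} = \sqrt{8 + V}$ ($O{\left(V \right)} = \sqrt{V + 8} = \sqrt{8 + V}$)
$w{\left(G \right)} = - 6 G^{2}$ ($w{\left(G \right)} = - 6 G G = - 6 G^{2}$)
$O{\left(10 \right)} + \left(\left(-11\right) \left(-2\right) + m{\left(9 \right)}\right) w{\left(-8 \right)} = \sqrt{8 + 10} + \left(\left(-11\right) \left(-2\right) - 12\right) \left(- 6 \left(-8\right)^{2}\right) = \sqrt{18} + \left(22 - 12\right) \left(\left(-6\right) 64\right) = 3 \sqrt{2} + 10 \left(-384\right) = 3 \sqrt{2} - 3840 = -3840 + 3 \sqrt{2}$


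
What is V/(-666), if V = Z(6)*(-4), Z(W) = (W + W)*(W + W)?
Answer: 32/37 ≈ 0.86486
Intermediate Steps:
Z(W) = 4*W² (Z(W) = (2*W)*(2*W) = 4*W²)
V = -576 (V = (4*6²)*(-4) = (4*36)*(-4) = 144*(-4) = -576)
V/(-666) = -576/(-666) = -576*(-1/666) = 32/37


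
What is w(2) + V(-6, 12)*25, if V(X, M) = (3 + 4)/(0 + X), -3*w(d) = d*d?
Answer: -61/2 ≈ -30.500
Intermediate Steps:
w(d) = -d**2/3 (w(d) = -d*d/3 = -d**2/3)
V(X, M) = 7/X
w(2) + V(-6, 12)*25 = -1/3*2**2 + (7/(-6))*25 = -1/3*4 + (7*(-1/6))*25 = -4/3 - 7/6*25 = -4/3 - 175/6 = -61/2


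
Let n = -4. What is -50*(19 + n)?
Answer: -750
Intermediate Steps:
-50*(19 + n) = -50*(19 - 4) = -50*15 = -750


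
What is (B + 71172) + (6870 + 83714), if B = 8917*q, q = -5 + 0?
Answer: 117171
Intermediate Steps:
q = -5
B = -44585 (B = 8917*(-5) = -44585)
(B + 71172) + (6870 + 83714) = (-44585 + 71172) + (6870 + 83714) = 26587 + 90584 = 117171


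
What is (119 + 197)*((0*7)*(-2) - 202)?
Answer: -63832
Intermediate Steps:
(119 + 197)*((0*7)*(-2) - 202) = 316*(0*(-2) - 202) = 316*(0 - 202) = 316*(-202) = -63832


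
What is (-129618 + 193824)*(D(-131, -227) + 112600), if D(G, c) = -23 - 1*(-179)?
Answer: 7239611736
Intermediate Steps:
D(G, c) = 156 (D(G, c) = -23 + 179 = 156)
(-129618 + 193824)*(D(-131, -227) + 112600) = (-129618 + 193824)*(156 + 112600) = 64206*112756 = 7239611736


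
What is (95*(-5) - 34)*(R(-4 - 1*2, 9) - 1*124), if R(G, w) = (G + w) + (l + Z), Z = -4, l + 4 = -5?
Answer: 68206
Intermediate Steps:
l = -9 (l = -4 - 5 = -9)
R(G, w) = -13 + G + w (R(G, w) = (G + w) + (-9 - 4) = (G + w) - 13 = -13 + G + w)
(95*(-5) - 34)*(R(-4 - 1*2, 9) - 1*124) = (95*(-5) - 34)*((-13 + (-4 - 1*2) + 9) - 1*124) = (-475 - 34)*((-13 + (-4 - 2) + 9) - 124) = -509*((-13 - 6 + 9) - 124) = -509*(-10 - 124) = -509*(-134) = 68206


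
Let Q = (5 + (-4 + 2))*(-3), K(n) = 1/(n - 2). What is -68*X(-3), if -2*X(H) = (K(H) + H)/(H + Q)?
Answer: 136/15 ≈ 9.0667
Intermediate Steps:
K(n) = 1/(-2 + n)
Q = -9 (Q = (5 - 2)*(-3) = 3*(-3) = -9)
X(H) = -(H + 1/(-2 + H))/(2*(-9 + H)) (X(H) = -(1/(-2 + H) + H)/(2*(H - 9)) = -(H + 1/(-2 + H))/(2*(-9 + H)))
-68*X(-3) = -34*(-1 - 1*(-3)*(-2 - 3))/((-9 - 3)*(-2 - 3)) = -34*(-1 - 1*(-3)*(-5))/((-12)*(-5)) = -34*(-1)*(-1)*(-1 - 15)/(12*5) = -34*(-1)*(-1)*(-16)/(12*5) = -68*(-2/15) = 136/15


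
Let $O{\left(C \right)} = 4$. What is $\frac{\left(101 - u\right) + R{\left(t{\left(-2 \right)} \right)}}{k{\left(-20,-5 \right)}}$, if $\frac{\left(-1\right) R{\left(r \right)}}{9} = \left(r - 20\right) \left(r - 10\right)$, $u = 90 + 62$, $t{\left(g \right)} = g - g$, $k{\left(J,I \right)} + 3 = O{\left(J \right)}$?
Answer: $-1851$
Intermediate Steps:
$k{\left(J,I \right)} = 1$ ($k{\left(J,I \right)} = -3 + 4 = 1$)
$t{\left(g \right)} = 0$
$u = 152$
$R{\left(r \right)} = - 9 \left(-20 + r\right) \left(-10 + r\right)$ ($R{\left(r \right)} = - 9 \left(r - 20\right) \left(r - 10\right) = - 9 \left(-20 + r\right) \left(-10 + r\right)$)
$\frac{\left(101 - u\right) + R{\left(t{\left(-2 \right)} \right)}}{k{\left(-20,-5 \right)}} = \frac{\left(101 - 152\right) - \left(1800 + 9 \cdot 0^{2}\right)}{1} = 1 \left(\left(101 - 152\right) - 1800\right) = 1 \left(-51 + \left(-1800 + 0 + 0\right)\right) = 1 \left(-51 - 1800\right) = 1 \left(-1851\right) = -1851$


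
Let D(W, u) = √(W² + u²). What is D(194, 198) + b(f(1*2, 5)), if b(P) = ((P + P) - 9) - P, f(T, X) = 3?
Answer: -6 + 2*√19210 ≈ 271.20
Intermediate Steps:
b(P) = -9 + P (b(P) = (2*P - 9) - P = (-9 + 2*P) - P = -9 + P)
D(194, 198) + b(f(1*2, 5)) = √(194² + 198²) + (-9 + 3) = √(37636 + 39204) - 6 = √76840 - 6 = 2*√19210 - 6 = -6 + 2*√19210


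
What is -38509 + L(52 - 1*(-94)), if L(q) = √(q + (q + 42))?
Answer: -38509 + √334 ≈ -38491.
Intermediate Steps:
L(q) = √(42 + 2*q) (L(q) = √(q + (42 + q)) = √(42 + 2*q))
-38509 + L(52 - 1*(-94)) = -38509 + √(42 + 2*(52 - 1*(-94))) = -38509 + √(42 + 2*(52 + 94)) = -38509 + √(42 + 2*146) = -38509 + √(42 + 292) = -38509 + √334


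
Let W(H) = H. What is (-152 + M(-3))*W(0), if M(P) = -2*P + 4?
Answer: 0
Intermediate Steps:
M(P) = 4 - 2*P
(-152 + M(-3))*W(0) = (-152 + (4 - 2*(-3)))*0 = (-152 + (4 + 6))*0 = (-152 + 10)*0 = -142*0 = 0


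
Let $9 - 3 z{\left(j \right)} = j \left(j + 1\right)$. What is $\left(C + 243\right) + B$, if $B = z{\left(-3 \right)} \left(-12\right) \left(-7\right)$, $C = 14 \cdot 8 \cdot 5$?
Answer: $887$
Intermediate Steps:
$C = 560$ ($C = 112 \cdot 5 = 560$)
$z{\left(j \right)} = 3 - \frac{j \left(1 + j\right)}{3}$ ($z{\left(j \right)} = 3 - \frac{j \left(j + 1\right)}{3} = 3 - \frac{j \left(1 + j\right)}{3}$)
$B = 84$ ($B = \left(3 - -1 - \frac{\left(-3\right)^{2}}{3}\right) \left(-12\right) \left(-7\right) = \left(3 + 1 - 3\right) \left(-12\right) \left(-7\right) = 1 \left(-12\right) \left(-7\right) = \left(-12\right) \left(-7\right) = 84$)
$\left(C + 243\right) + B = \left(560 + 243\right) + 84 = 803 + 84 = 887$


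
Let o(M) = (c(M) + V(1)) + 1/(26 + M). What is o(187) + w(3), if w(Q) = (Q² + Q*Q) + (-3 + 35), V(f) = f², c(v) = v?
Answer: 50695/213 ≈ 238.00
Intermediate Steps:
w(Q) = 32 + 2*Q² (w(Q) = (Q² + Q²) + 32 = 2*Q² + 32 = 32 + 2*Q²)
o(M) = 1 + M + 1/(26 + M) (o(M) = (M + 1²) + 1/(26 + M) = (M + 1) + 1/(26 + M) = (1 + M) + 1/(26 + M) = 1 + M + 1/(26 + M))
o(187) + w(3) = (27 + 187² + 27*187)/(26 + 187) + (32 + 2*3²) = (27 + 34969 + 5049)/213 + (32 + 2*9) = (1/213)*40045 + (32 + 18) = 40045/213 + 50 = 50695/213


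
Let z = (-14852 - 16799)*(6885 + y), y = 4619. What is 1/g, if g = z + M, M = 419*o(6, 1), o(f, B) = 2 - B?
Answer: -1/364112685 ≈ -2.7464e-9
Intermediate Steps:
M = 419 (M = 419*(2 - 1*1) = 419*(2 - 1) = 419*1 = 419)
z = -364113104 (z = (-14852 - 16799)*(6885 + 4619) = -31651*11504 = -364113104)
g = -364112685 (g = -364113104 + 419 = -364112685)
1/g = 1/(-364112685) = -1/364112685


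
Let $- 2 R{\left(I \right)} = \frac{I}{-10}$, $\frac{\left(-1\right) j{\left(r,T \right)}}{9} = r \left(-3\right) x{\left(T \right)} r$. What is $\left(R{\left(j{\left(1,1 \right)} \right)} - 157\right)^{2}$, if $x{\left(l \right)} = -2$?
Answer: $\frac{2550409}{100} \approx 25504.0$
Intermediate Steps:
$j{\left(r,T \right)} = - 54 r^{2}$ ($j{\left(r,T \right)} = - 9 r \left(-3\right) \left(-2\right) r = - 9 - 3 r \left(-2\right) r = - 9 \cdot 6 r r = - 9 \cdot 6 r^{2} = - 54 r^{2}$)
$R{\left(I \right)} = \frac{I}{20}$ ($R{\left(I \right)} = - \frac{I \frac{1}{-10}}{2} = - \frac{I \left(- \frac{1}{10}\right)}{2} = - \frac{\left(- \frac{1}{10}\right) I}{2} = \frac{I}{20}$)
$\left(R{\left(j{\left(1,1 \right)} \right)} - 157\right)^{2} = \left(\frac{\left(-54\right) 1^{2}}{20} - 157\right)^{2} = \left(\frac{\left(-54\right) 1}{20} - 157\right)^{2} = \left(\frac{1}{20} \left(-54\right) - 157\right)^{2} = \left(- \frac{27}{10} - 157\right)^{2} = \left(- \frac{1597}{10}\right)^{2} = \frac{2550409}{100}$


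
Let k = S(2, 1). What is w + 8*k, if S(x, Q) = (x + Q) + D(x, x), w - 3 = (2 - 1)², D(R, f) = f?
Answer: 44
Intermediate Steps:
w = 4 (w = 3 + (2 - 1)² = 3 + 1² = 3 + 1 = 4)
S(x, Q) = Q + 2*x (S(x, Q) = (x + Q) + x = (Q + x) + x = Q + 2*x)
k = 5 (k = 1 + 2*2 = 1 + 4 = 5)
w + 8*k = 4 + 8*5 = 4 + 40 = 44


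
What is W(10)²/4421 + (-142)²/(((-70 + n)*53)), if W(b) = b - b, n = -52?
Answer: -10082/3233 ≈ -3.1185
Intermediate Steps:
W(b) = 0
W(10)²/4421 + (-142)²/(((-70 + n)*53)) = 0²/4421 + (-142)²/(((-70 - 52)*53)) = 0*(1/4421) + 20164/((-122*53)) = 0 + 20164/(-6466) = 0 + 20164*(-1/6466) = 0 - 10082/3233 = -10082/3233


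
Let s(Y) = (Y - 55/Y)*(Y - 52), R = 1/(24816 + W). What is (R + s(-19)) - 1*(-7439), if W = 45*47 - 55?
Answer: 4382588711/510644 ≈ 8582.5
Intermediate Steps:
W = 2060 (W = 2115 - 55 = 2060)
R = 1/26876 (R = 1/(24816 + 2060) = 1/26876 ≈ 3.7208e-5)
s(Y) = (-52 + Y)*(Y - 55/Y) (s(Y) = (Y - 55/Y)*(-52 + Y) = (-52 + Y)*(Y - 55/Y))
(R + s(-19)) - 1*(-7439) = (1/26876 + (-55 + (-19)² - 52*(-19) + 2860/(-19))) - 1*(-7439) = (1/26876 + (-55 + 361 + 988 + 2860*(-1/19))) + 7439 = (1/26876 + (-55 + 361 + 988 - 2860/19)) + 7439 = (1/26876 + 21726/19) + 7439 = 583907995/510644 + 7439 = 4382588711/510644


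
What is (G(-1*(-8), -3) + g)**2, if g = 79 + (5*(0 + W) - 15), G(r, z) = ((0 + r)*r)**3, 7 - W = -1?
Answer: 68774013504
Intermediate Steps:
W = 8 (W = 7 - 1*(-1) = 7 + 1 = 8)
G(r, z) = r**6 (G(r, z) = (r*r)**3 = (r**2)**3 = r**6)
g = 104 (g = 79 + (5*(0 + 8) - 15) = 79 + (5*8 - 15) = 79 + (40 - 15) = 79 + 25 = 104)
(G(-1*(-8), -3) + g)**2 = ((-1*(-8))**6 + 104)**2 = (8**6 + 104)**2 = (262144 + 104)**2 = 262248**2 = 68774013504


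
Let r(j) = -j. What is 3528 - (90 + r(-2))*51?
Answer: -1164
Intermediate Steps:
3528 - (90 + r(-2))*51 = 3528 - (90 - 1*(-2))*51 = 3528 - (90 + 2)*51 = 3528 - 92*51 = 3528 - 1*4692 = 3528 - 4692 = -1164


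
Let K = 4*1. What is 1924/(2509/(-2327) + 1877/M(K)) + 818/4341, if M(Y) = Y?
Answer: 694921638/161683439 ≈ 4.2980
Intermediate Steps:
K = 4
1924/(2509/(-2327) + 1877/M(K)) + 818/4341 = 1924/(2509/(-2327) + 1877/4) + 818/4341 = 1924/(2509*(-1/2327) + 1877*(¼)) + 818*(1/4341) = 1924/(-193/179 + 1877/4) + 818/4341 = 1924/(335211/716) + 818/4341 = 1924*(716/335211) + 818/4341 = 1377584/335211 + 818/4341 = 694921638/161683439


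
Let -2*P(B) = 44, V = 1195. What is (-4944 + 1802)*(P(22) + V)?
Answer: -3685566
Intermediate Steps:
P(B) = -22 (P(B) = -½*44 = -22)
(-4944 + 1802)*(P(22) + V) = (-4944 + 1802)*(-22 + 1195) = -3142*1173 = -3685566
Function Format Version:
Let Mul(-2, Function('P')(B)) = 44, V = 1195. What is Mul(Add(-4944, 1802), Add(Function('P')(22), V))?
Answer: -3685566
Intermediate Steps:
Function('P')(B) = -22 (Function('P')(B) = Mul(Rational(-1, 2), 44) = -22)
Mul(Add(-4944, 1802), Add(Function('P')(22), V)) = Mul(Add(-4944, 1802), Add(-22, 1195)) = Mul(-3142, 1173) = -3685566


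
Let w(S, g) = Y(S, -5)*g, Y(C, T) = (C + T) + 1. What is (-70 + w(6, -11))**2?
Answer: 8464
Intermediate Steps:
Y(C, T) = 1 + C + T
w(S, g) = g*(-4 + S) (w(S, g) = (1 + S - 5)*g = (-4 + S)*g = g*(-4 + S))
(-70 + w(6, -11))**2 = (-70 - 11*(-4 + 6))**2 = (-70 - 11*2)**2 = (-70 - 22)**2 = (-92)**2 = 8464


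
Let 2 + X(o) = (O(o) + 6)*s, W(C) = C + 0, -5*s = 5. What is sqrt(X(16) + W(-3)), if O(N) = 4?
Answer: I*sqrt(15) ≈ 3.873*I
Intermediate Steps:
s = -1 (s = -1/5*5 = -1)
W(C) = C
X(o) = -12 (X(o) = -2 + (4 + 6)*(-1) = -2 + 10*(-1) = -2 - 10 = -12)
sqrt(X(16) + W(-3)) = sqrt(-12 - 3) = sqrt(-15) = I*sqrt(15)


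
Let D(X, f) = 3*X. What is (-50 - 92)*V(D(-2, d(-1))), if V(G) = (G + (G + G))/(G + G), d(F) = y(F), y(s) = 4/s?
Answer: -213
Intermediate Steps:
d(F) = 4/F
V(G) = 3/2 (V(G) = (G + 2*G)/((2*G)) = (3*G)*(1/(2*G)) = 3/2)
(-50 - 92)*V(D(-2, d(-1))) = (-50 - 92)*(3/2) = -142*3/2 = -213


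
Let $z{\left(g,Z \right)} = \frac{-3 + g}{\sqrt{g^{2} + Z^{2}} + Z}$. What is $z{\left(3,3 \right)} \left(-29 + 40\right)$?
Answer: $0$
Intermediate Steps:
$z{\left(g,Z \right)} = \frac{-3 + g}{Z + \sqrt{Z^{2} + g^{2}}}$ ($z{\left(g,Z \right)} = \frac{-3 + g}{\sqrt{Z^{2} + g^{2}} + Z} = \frac{-3 + g}{Z + \sqrt{Z^{2} + g^{2}}}$)
$z{\left(3,3 \right)} \left(-29 + 40\right) = \frac{-3 + 3}{3 + \sqrt{3^{2} + 3^{2}}} \left(-29 + 40\right) = \frac{1}{3 + \sqrt{9 + 9}} \cdot 0 \cdot 11 = \frac{1}{3 + \sqrt{18}} \cdot 0 \cdot 11 = \frac{1}{3 + 3 \sqrt{2}} \cdot 0 \cdot 11 = 0 \cdot 11 = 0$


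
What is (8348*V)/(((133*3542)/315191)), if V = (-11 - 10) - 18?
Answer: -2700456954/12397 ≈ -2.1783e+5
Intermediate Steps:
V = -39 (V = -21 - 18 = -39)
(8348*V)/(((133*3542)/315191)) = (8348*(-39))/(((133*3542)/315191)) = -325572/(471086*(1/315191)) = -325572/24794/16589 = -325572*16589/24794 = -2700456954/12397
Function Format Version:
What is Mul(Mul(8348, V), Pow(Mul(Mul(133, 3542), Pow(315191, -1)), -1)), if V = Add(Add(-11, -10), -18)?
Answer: Rational(-2700456954, 12397) ≈ -2.1783e+5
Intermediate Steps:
V = -39 (V = Add(-21, -18) = -39)
Mul(Mul(8348, V), Pow(Mul(Mul(133, 3542), Pow(315191, -1)), -1)) = Mul(Mul(8348, -39), Pow(Mul(Mul(133, 3542), Pow(315191, -1)), -1)) = Mul(-325572, Pow(Mul(471086, Rational(1, 315191)), -1)) = Mul(-325572, Pow(Rational(24794, 16589), -1)) = Mul(-325572, Rational(16589, 24794)) = Rational(-2700456954, 12397)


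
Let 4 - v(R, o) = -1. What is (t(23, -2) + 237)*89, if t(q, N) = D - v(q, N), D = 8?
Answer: 21360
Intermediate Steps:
v(R, o) = 5 (v(R, o) = 4 - 1*(-1) = 4 + 1 = 5)
t(q, N) = 3 (t(q, N) = 8 - 1*5 = 8 - 5 = 3)
(t(23, -2) + 237)*89 = (3 + 237)*89 = 240*89 = 21360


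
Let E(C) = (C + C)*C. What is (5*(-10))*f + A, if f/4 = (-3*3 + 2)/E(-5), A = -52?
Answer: -24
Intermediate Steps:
E(C) = 2*C**2 (E(C) = (2*C)*C = 2*C**2)
f = -14/25 (f = 4*((-3*3 + 2)/((2*(-5)**2))) = 4*((-9 + 2)/((2*25))) = 4*(-7/50) = -14/25 ≈ -0.56000)
(5*(-10))*f + A = (5*(-10))*(-14/25) - 52 = -50*(-14/25) - 52 = 28 - 52 = -24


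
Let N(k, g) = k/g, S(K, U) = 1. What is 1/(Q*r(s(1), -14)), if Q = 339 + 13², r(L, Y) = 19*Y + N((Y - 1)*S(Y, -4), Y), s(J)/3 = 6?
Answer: -7/942086 ≈ -7.4303e-6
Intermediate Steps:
s(J) = 18 (s(J) = 3*6 = 18)
r(L, Y) = 19*Y + (-1 + Y)/Y (r(L, Y) = 19*Y + ((Y - 1)*1)/Y = 19*Y + ((-1 + Y)*1)/Y = 19*Y + (-1 + Y)/Y)
Q = 508 (Q = 339 + 169 = 508)
1/(Q*r(s(1), -14)) = 1/(508*(1 - 1/(-14) + 19*(-14))) = 1/(508*(1 - 1*(-1/14) - 266)) = 1/(508*(1 + 1/14 - 266)) = 1/(508*(-3709/14)) = 1/(-942086/7) = -7/942086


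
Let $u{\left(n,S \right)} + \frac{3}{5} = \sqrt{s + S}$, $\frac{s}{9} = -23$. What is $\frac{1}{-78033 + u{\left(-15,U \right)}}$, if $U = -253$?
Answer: $- \frac{487710}{38057769931} - \frac{25 i \sqrt{115}}{76115539862} \approx -1.2815 \cdot 10^{-5} - 3.5222 \cdot 10^{-9} i$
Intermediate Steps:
$s = -207$ ($s = 9 \left(-23\right) = -207$)
$u{\left(n,S \right)} = - \frac{3}{5} + \sqrt{-207 + S}$
$\frac{1}{-78033 + u{\left(-15,U \right)}} = \frac{1}{-78033 - \left(\frac{3}{5} - \sqrt{-207 - 253}\right)} = \frac{1}{-78033 - \left(\frac{3}{5} - \sqrt{-460}\right)} = \frac{1}{-78033 - \left(\frac{3}{5} - 2 i \sqrt{115}\right)} = \frac{1}{- \frac{390168}{5} + 2 i \sqrt{115}}$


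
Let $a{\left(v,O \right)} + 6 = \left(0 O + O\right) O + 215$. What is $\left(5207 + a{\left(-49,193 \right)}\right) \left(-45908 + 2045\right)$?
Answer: $-1871414895$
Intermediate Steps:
$a{\left(v,O \right)} = 209 + O^{2}$ ($a{\left(v,O \right)} = -6 + \left(\left(0 O + O\right) O + 215\right) = -6 + \left(\left(0 + O\right) O + 215\right) = -6 + \left(O O + 215\right) = -6 + \left(O^{2} + 215\right) = -6 + \left(215 + O^{2}\right) = 209 + O^{2}$)
$\left(5207 + a{\left(-49,193 \right)}\right) \left(-45908 + 2045\right) = \left(5207 + \left(209 + 193^{2}\right)\right) \left(-45908 + 2045\right) = \left(5207 + \left(209 + 37249\right)\right) \left(-43863\right) = \left(5207 + 37458\right) \left(-43863\right) = 42665 \left(-43863\right) = -1871414895$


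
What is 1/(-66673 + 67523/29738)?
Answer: -29738/1982654151 ≈ -1.4999e-5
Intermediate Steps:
1/(-66673 + 67523/29738) = 1/(-1982654151/29738) = -29738/1982654151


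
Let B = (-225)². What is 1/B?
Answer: 1/50625 ≈ 1.9753e-5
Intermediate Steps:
B = 50625
1/B = 1/50625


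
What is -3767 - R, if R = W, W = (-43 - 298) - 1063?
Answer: -2363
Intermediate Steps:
W = -1404 (W = -341 - 1063 = -1404)
R = -1404
-3767 - R = -3767 - 1*(-1404) = -3767 + 1404 = -2363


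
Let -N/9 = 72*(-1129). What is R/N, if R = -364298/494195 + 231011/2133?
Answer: 113387433511/771184248302520 ≈ 0.00014703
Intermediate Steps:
N = 731592 (N = -648*(-1129) = -9*(-81288) = 731592)
R = 113387433511/1054117935 (R = -364298*1/494195 + 231011*(1/2133) = -364298/494195 + 231011/2133 = 113387433511/1054117935 ≈ 107.57)
R/N = (113387433511/1054117935)/731592 = (113387433511/1054117935)*(1/731592) = 113387433511/771184248302520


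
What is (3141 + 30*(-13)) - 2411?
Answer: 340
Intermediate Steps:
(3141 + 30*(-13)) - 2411 = (3141 - 390) - 2411 = 2751 - 2411 = 340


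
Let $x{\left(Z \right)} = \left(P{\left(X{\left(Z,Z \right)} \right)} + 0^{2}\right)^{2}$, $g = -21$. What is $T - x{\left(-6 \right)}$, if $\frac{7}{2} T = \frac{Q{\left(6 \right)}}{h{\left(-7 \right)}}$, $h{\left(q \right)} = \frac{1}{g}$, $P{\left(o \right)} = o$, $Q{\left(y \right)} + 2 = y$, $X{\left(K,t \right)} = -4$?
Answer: $-40$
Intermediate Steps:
$Q{\left(y \right)} = -2 + y$
$h{\left(q \right)} = - \frac{1}{21}$ ($h{\left(q \right)} = \frac{1}{-21} = - \frac{1}{21}$)
$T = -24$ ($T = \frac{2 \frac{-2 + 6}{- \frac{1}{21}}}{7} = \frac{2 \cdot 4 \left(-21\right)}{7} = \frac{2}{7} \left(-84\right) = -24$)
$x{\left(Z \right)} = 16$ ($x{\left(Z \right)} = \left(-4 + 0^{2}\right)^{2} = \left(-4 + 0\right)^{2} = \left(-4\right)^{2} = 16$)
$T - x{\left(-6 \right)} = -24 - 16 = -40$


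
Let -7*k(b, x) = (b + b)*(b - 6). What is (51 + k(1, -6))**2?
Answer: 134689/49 ≈ 2748.8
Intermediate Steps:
k(b, x) = -2*b*(-6 + b)/7 (k(b, x) = -(b + b)*(b - 6)/7 = -2*b*(-6 + b)/7)
(51 + k(1, -6))**2 = (51 + (2/7)*1*(6 - 1*1))**2 = (51 + (2/7)*1*(6 - 1))**2 = (51 + (2/7)*1*5)**2 = (51 + 10/7)**2 = (367/7)**2 = 134689/49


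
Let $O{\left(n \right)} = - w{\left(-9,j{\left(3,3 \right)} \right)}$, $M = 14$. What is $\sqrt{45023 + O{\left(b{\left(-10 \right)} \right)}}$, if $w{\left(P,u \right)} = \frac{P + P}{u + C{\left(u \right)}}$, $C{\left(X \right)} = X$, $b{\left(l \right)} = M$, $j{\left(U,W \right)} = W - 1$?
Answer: $\frac{\sqrt{180110}}{2} \approx 212.2$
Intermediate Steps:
$j{\left(U,W \right)} = -1 + W$
$b{\left(l \right)} = 14$
$w{\left(P,u \right)} = \frac{P}{u}$ ($w{\left(P,u \right)} = \frac{P + P}{u + u} = \frac{2 P}{2 u} = 2 P \frac{1}{2 u} = \frac{P}{u}$)
$O{\left(n \right)} = \frac{9}{2}$ ($O{\left(n \right)} = - \frac{-9}{-1 + 3} = - \frac{-9}{2} = \left(-1\right) \left(- \frac{9}{2}\right) = \frac{9}{2}$)
$\sqrt{45023 + O{\left(b{\left(-10 \right)} \right)}} = \sqrt{45023 + \frac{9}{2}} = \sqrt{\frac{90055}{2}} = \frac{\sqrt{180110}}{2}$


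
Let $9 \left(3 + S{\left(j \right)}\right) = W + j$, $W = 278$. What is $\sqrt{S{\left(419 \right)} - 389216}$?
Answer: $\frac{i \sqrt{3502274}}{3} \approx 623.81 i$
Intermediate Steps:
$S{\left(j \right)} = \frac{251}{9} + \frac{j}{9}$ ($S{\left(j \right)} = -3 + \frac{278 + j}{9} = -3 + \left(\frac{278}{9} + \frac{j}{9}\right) = \frac{251}{9} + \frac{j}{9}$)
$\sqrt{S{\left(419 \right)} - 389216} = \sqrt{\left(\frac{251}{9} + \frac{1}{9} \cdot 419\right) - 389216} = \sqrt{\left(\frac{251}{9} + \frac{419}{9}\right) - 389216} = \sqrt{\frac{670}{9} - 389216} = \sqrt{- \frac{3502274}{9}} = \frac{i \sqrt{3502274}}{3}$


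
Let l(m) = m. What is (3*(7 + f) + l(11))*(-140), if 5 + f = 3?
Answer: -3640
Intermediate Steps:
f = -2 (f = -5 + 3 = -2)
(3*(7 + f) + l(11))*(-140) = (3*(7 - 2) + 11)*(-140) = (3*5 + 11)*(-140) = (15 + 11)*(-140) = 26*(-140) = -3640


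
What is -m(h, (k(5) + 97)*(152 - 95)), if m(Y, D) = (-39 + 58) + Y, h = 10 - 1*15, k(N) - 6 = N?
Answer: -14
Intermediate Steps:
k(N) = 6 + N
h = -5 (h = 10 - 15 = -5)
m(Y, D) = 19 + Y
-m(h, (k(5) + 97)*(152 - 95)) = -(19 - 5) = -1*14 = -14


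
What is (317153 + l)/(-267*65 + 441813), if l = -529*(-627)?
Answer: 324418/212229 ≈ 1.5286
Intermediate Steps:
l = 331683
(317153 + l)/(-267*65 + 441813) = (317153 + 331683)/(-267*65 + 441813) = 648836/(-17355 + 441813) = 648836/424458 = 648836*(1/424458) = 324418/212229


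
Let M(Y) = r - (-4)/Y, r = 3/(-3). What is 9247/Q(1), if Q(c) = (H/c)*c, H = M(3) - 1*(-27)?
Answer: 27741/82 ≈ 338.30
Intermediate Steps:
r = -1 (r = 3*(-⅓) = -1)
M(Y) = -1 + 4/Y (M(Y) = -1 - (-4)/Y = -1 + 4/Y)
H = 82/3 (H = (4 - 1*3)/3 - 1*(-27) = (4 - 3)/3 + 27 = (⅓)*1 + 27 = ⅓ + 27 = 82/3 ≈ 27.333)
Q(c) = 82/3 (Q(c) = (82/(3*c))*c = 82/3)
9247/Q(1) = 9247/(82/3) = 9247*(3/82) = 27741/82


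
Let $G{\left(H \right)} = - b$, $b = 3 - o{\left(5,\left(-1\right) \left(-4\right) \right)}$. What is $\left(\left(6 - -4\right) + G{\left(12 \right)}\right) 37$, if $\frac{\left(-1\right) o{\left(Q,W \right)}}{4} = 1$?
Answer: $111$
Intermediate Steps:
$o{\left(Q,W \right)} = -4$ ($o{\left(Q,W \right)} = \left(-4\right) 1 = -4$)
$b = 7$ ($b = 3 - -4 = 3 + 4 = 7$)
$G{\left(H \right)} = -7$ ($G{\left(H \right)} = \left(-1\right) 7 = -7$)
$\left(\left(6 - -4\right) + G{\left(12 \right)}\right) 37 = \left(\left(6 - -4\right) - 7\right) 37 = \left(\left(6 + 4\right) - 7\right) 37 = \left(10 - 7\right) 37 = 3 \cdot 37 = 111$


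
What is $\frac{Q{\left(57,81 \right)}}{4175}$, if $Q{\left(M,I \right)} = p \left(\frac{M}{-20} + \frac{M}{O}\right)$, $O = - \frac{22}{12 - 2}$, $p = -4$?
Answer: $\frac{6327}{229625} \approx 0.027554$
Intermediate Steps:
$O = - \frac{11}{5}$ ($O = - \frac{22}{12 - 2} = - \frac{22}{10} = \left(-22\right) \frac{1}{10} = - \frac{11}{5} \approx -2.2$)
$Q{\left(M,I \right)} = \frac{111 M}{55}$ ($Q{\left(M,I \right)} = - 4 \left(\frac{M}{-20} + \frac{M}{- \frac{11}{5}}\right) = - 4 \left(M \left(- \frac{1}{20}\right) + M \left(- \frac{5}{11}\right)\right) = - 4 \left(- \frac{M}{20} - \frac{5 M}{11}\right) = - 4 \left(- \frac{111 M}{220}\right) = \frac{111 M}{55}$)
$\frac{Q{\left(57,81 \right)}}{4175} = \frac{\frac{111}{55} \cdot 57}{4175} = \frac{6327}{55} \cdot \frac{1}{4175} = \frac{6327}{229625}$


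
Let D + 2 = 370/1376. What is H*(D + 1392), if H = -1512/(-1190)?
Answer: 303831/172 ≈ 1766.5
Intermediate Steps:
D = -1191/688 (D = -2 + 370/1376 = -2 + 370*(1/1376) = -2 + 185/688 = -1191/688 ≈ -1.7311)
H = 108/85 (H = -1512*(-1/1190) = 108/85 ≈ 1.2706)
H*(D + 1392) = 108*(-1191/688 + 1392)/85 = (108/85)*(956505/688) = 303831/172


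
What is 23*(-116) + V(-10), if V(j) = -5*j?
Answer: -2618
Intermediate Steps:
23*(-116) + V(-10) = 23*(-116) - 5*(-10) = -2668 + 50 = -2618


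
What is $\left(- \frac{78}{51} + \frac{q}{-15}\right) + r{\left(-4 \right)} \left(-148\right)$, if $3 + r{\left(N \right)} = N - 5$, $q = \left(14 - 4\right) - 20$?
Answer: $\frac{90532}{51} \approx 1775.1$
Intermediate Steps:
$q = -10$ ($q = 10 - 20 = -10$)
$r{\left(N \right)} = -8 + N$ ($r{\left(N \right)} = -3 + \left(N - 5\right) = -3 + \left(-5 + N\right) = -8 + N$)
$\left(- \frac{78}{51} + \frac{q}{-15}\right) + r{\left(-4 \right)} \left(-148\right) = \left(- \frac{78}{51} - \frac{10}{-15}\right) + \left(-8 - 4\right) \left(-148\right) = \left(\left(-78\right) \frac{1}{51} - - \frac{2}{3}\right) - -1776 = \left(- \frac{26}{17} + \frac{2}{3}\right) + 1776 = - \frac{44}{51} + 1776 = \frac{90532}{51}$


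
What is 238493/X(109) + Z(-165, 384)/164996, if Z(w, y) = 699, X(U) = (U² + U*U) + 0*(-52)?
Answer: 19683500333/1960317476 ≈ 10.041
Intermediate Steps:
X(U) = 2*U² (X(U) = (U² + U²) + 0 = 2*U² + 0 = 2*U²)
238493/X(109) + Z(-165, 384)/164996 = 238493/((2*109²)) + 699/164996 = 238493/((2*11881)) + 699*(1/164996) = 238493/23762 + 699/164996 = 19683500333/1960317476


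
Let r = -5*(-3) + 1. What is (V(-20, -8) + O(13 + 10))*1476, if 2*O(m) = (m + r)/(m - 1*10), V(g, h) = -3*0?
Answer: 2214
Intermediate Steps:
r = 16 (r = 15 + 1 = 16)
V(g, h) = 0
O(m) = (16 + m)/(2*(-10 + m)) (O(m) = ((m + 16)/(m - 1*10))/2 = ((16 + m)/(m - 10))/2 = ((16 + m)/(-10 + m))/2 = (16 + m)/(2*(-10 + m)))
(V(-20, -8) + O(13 + 10))*1476 = (0 + (16 + (13 + 10))/(2*(-10 + (13 + 10))))*1476 = (0 + (16 + 23)/(2*(-10 + 23)))*1476 = (0 + (1/2)*39/13)*1476 = (0 + (1/2)*(1/13)*39)*1476 = (0 + 3/2)*1476 = (3/2)*1476 = 2214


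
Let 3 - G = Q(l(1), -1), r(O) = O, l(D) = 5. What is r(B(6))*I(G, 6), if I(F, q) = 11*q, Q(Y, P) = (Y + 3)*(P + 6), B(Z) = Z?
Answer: 396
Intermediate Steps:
Q(Y, P) = (3 + Y)*(6 + P)
G = -37 (G = 3 - (18 + 3*(-1) + 6*5 - 1*5) = 3 - (18 - 3 + 30 - 5) = 3 - 1*40 = 3 - 40 = -37)
r(B(6))*I(G, 6) = 6*(11*6) = 6*66 = 396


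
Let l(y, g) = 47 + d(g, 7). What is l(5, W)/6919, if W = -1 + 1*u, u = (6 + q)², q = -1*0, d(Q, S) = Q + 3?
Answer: 5/407 ≈ 0.012285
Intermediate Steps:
d(Q, S) = 3 + Q
q = 0
u = 36 (u = (6 + 0)² = 6² = 36)
W = 35 (W = -1 + 1*36 = -1 + 36 = 35)
l(y, g) = 50 + g (l(y, g) = 47 + (3 + g) = 50 + g)
l(5, W)/6919 = (50 + 35)/6919 = 85*(1/6919) = 5/407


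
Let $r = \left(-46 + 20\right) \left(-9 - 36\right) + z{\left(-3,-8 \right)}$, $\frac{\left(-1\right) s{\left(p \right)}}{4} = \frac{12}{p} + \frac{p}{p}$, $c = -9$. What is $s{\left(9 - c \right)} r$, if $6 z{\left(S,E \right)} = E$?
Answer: $- \frac{70120}{9} \approx -7791.1$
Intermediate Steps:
$z{\left(S,E \right)} = \frac{E}{6}$
$s{\left(p \right)} = -4 - \frac{48}{p}$ ($s{\left(p \right)} = - 4 \left(\frac{12}{p} + \frac{p}{p}\right) = - 4 \left(\frac{12}{p} + 1\right) = - 4 \left(1 + \frac{12}{p}\right) = -4 - \frac{48}{p}$)
$r = \frac{3506}{3}$ ($r = \left(-46 + 20\right) \left(-9 - 36\right) + \frac{1}{6} \left(-8\right) = \left(-26\right) \left(-45\right) - \frac{4}{3} = 1170 - \frac{4}{3} = \frac{3506}{3} \approx 1168.7$)
$s{\left(9 - c \right)} r = \left(-4 - \frac{48}{9 - -9}\right) \frac{3506}{3} = \left(-4 - \frac{48}{9 + 9}\right) \frac{3506}{3} = \left(-4 - \frac{48}{18}\right) \frac{3506}{3} = \left(-4 - \frac{8}{3}\right) \frac{3506}{3} = \left(- \frac{20}{3}\right) \frac{3506}{3} = - \frac{70120}{9}$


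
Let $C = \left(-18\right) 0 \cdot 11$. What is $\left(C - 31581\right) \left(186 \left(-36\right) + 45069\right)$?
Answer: $-1211857713$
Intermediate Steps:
$C = 0$ ($C = 0 \cdot 11 = 0$)
$\left(C - 31581\right) \left(186 \left(-36\right) + 45069\right) = \left(0 - 31581\right) \left(186 \left(-36\right) + 45069\right) = - 31581 \left(-6696 + 45069\right) = \left(-31581\right) 38373 = -1211857713$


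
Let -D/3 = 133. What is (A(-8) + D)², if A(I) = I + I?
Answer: 172225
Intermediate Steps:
D = -399 (D = -3*133 = -399)
A(I) = 2*I
(A(-8) + D)² = (2*(-8) - 399)² = (-16 - 399)² = (-415)² = 172225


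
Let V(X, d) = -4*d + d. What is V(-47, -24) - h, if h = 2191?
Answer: -2119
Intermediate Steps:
V(X, d) = -3*d
V(-47, -24) - h = -3*(-24) - 1*2191 = 72 - 2191 = -2119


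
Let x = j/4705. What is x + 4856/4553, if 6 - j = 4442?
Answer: 2650372/21421865 ≈ 0.12372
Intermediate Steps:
j = -4436 (j = 6 - 1*4442 = 6 - 4442 = -4436)
x = -4436/4705 ≈ -0.94283
x + 4856/4553 = -4436/4705 + 4856/4553 = 2650372/21421865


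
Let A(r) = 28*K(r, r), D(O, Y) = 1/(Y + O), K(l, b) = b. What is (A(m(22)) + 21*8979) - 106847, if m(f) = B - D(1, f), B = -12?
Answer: 1871620/23 ≈ 81375.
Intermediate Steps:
D(O, Y) = 1/(O + Y)
m(f) = -12 - 1/(1 + f)
A(r) = 28*r
(A(m(22)) + 21*8979) - 106847 = (28*((-13 - 12*22)/(1 + 22)) + 21*8979) - 106847 = (28*((-13 - 264)/23) + 188559) - 106847 = (28*((1/23)*(-277)) + 188559) - 106847 = (28*(-277/23) + 188559) - 106847 = (-7756/23 + 188559) - 106847 = 4329101/23 - 106847 = 1871620/23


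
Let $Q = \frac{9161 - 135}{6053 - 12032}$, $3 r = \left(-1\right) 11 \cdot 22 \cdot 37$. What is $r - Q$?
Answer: $- \frac{5945432}{1993} \approx -2983.2$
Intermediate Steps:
$r = - \frac{8954}{3}$ ($r = \frac{\left(-1\right) 11 \cdot 22 \cdot 37}{3} = \frac{\left(-11\right) 22 \cdot 37}{3} = \frac{\left(-242\right) 37}{3} = \frac{1}{3} \left(-8954\right) = - \frac{8954}{3} \approx -2984.7$)
$Q = - \frac{9026}{5979}$ ($Q = \frac{9026}{-5979} = 9026 \left(- \frac{1}{5979}\right) = - \frac{9026}{5979} \approx -1.5096$)
$r - Q = - \frac{8954}{3} - - \frac{9026}{5979} = - \frac{8954}{3} + \frac{9026}{5979} = - \frac{5945432}{1993}$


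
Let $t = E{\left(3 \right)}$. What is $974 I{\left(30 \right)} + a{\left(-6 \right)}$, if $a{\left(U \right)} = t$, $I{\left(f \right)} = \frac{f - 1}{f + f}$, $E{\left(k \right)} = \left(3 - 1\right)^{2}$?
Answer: $\frac{14243}{30} \approx 474.77$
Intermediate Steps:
$E{\left(k \right)} = 4$ ($E{\left(k \right)} = 2^{2} = 4$)
$I{\left(f \right)} = \frac{-1 + f}{2 f}$
$t = 4$
$a{\left(U \right)} = 4$
$974 I{\left(30 \right)} + a{\left(-6 \right)} = 974 \frac{-1 + 30}{2 \cdot 30} + 4 = 974 \cdot \frac{1}{2} \cdot \frac{1}{30} \cdot 29 + 4 = 974 \cdot \frac{29}{60} + 4 = \frac{14123}{30} + 4 = \frac{14243}{30}$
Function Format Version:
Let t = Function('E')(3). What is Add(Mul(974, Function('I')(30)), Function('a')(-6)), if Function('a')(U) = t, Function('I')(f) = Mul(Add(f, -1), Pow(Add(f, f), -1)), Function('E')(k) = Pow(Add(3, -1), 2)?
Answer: Rational(14243, 30) ≈ 474.77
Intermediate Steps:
Function('E')(k) = 4 (Function('E')(k) = Pow(2, 2) = 4)
Function('I')(f) = Mul(Rational(1, 2), Pow(f, -1), Add(-1, f)) (Function('I')(f) = Mul(Add(-1, f), Pow(Mul(2, f), -1)) = Mul(Add(-1, f), Mul(Rational(1, 2), Pow(f, -1))) = Mul(Rational(1, 2), Pow(f, -1), Add(-1, f)))
t = 4
Function('a')(U) = 4
Add(Mul(974, Function('I')(30)), Function('a')(-6)) = Add(Mul(974, Mul(Rational(1, 2), Pow(30, -1), Add(-1, 30))), 4) = Add(Mul(974, Mul(Rational(1, 2), Rational(1, 30), 29)), 4) = Add(Mul(974, Rational(29, 60)), 4) = Add(Rational(14123, 30), 4) = Rational(14243, 30)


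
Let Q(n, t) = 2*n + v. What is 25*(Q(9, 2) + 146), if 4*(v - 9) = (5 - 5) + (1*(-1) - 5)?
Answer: 8575/2 ≈ 4287.5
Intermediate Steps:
v = 15/2 (v = 9 + ((5 - 5) + (1*(-1) - 5))/4 = 9 + (0 + (-1 - 5))/4 = 9 + (0 - 6)/4 = 9 + (¼)*(-6) = 9 - 3/2 = 15/2 ≈ 7.5000)
Q(n, t) = 15/2 + 2*n (Q(n, t) = 2*n + 15/2 = 15/2 + 2*n)
25*(Q(9, 2) + 146) = 25*((15/2 + 2*9) + 146) = 25*((15/2 + 18) + 146) = 25*(51/2 + 146) = 25*(343/2) = 8575/2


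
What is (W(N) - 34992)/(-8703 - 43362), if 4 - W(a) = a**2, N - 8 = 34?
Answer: 36752/52065 ≈ 0.70589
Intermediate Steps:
N = 42 (N = 8 + 34 = 42)
W(a) = 4 - a**2
(W(N) - 34992)/(-8703 - 43362) = ((4 - 1*42**2) - 34992)/(-8703 - 43362) = ((4 - 1*1764) - 34992)/(-52065) = ((4 - 1764) - 34992)*(-1/52065) = (-1760 - 34992)*(-1/52065) = -36752*(-1/52065) = 36752/52065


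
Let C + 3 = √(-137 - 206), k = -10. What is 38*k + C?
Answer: -383 + 7*I*√7 ≈ -383.0 + 18.52*I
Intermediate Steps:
C = -3 + 7*I*√7 (C = -3 + √(-137 - 206) = -3 + √(-343) = -3 + 7*I*√7 ≈ -3.0 + 18.52*I)
38*k + C = 38*(-10) + (-3 + 7*I*√7) = -380 + (-3 + 7*I*√7) = -383 + 7*I*√7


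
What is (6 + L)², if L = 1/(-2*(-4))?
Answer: 2401/64 ≈ 37.516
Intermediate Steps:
L = ⅛ (L = 1/8 = ⅛ ≈ 0.12500)
(6 + L)² = (6 + ⅛)² = (49/8)² = 2401/64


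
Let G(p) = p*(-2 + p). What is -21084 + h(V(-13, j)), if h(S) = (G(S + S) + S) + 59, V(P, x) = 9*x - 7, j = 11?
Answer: 12555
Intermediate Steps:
V(P, x) = -7 + 9*x
h(S) = 59 + S + 2*S*(-2 + 2*S) (h(S) = ((S + S)*(-2 + (S + S)) + S) + 59 = ((2*S)*(-2 + 2*S) + S) + 59 = (2*S*(-2 + 2*S) + S) + 59 = (S + 2*S*(-2 + 2*S)) + 59 = 59 + S + 2*S*(-2 + 2*S))
-21084 + h(V(-13, j)) = -21084 + (59 + (-7 + 9*11) + 4*(-7 + 9*11)*(-1 + (-7 + 9*11))) = -21084 + (59 + (-7 + 99) + 4*(-7 + 99)*(-1 + (-7 + 99))) = -21084 + (59 + 92 + 4*92*(-1 + 92)) = -21084 + (59 + 92 + 4*92*91) = -21084 + (59 + 92 + 33488) = -21084 + 33639 = 12555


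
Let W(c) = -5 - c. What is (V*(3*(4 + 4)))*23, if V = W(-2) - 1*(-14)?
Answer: 6072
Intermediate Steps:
V = 11 (V = (-5 - 1*(-2)) - 1*(-14) = (-5 + 2) + 14 = -3 + 14 = 11)
(V*(3*(4 + 4)))*23 = (11*(3*(4 + 4)))*23 = (11*(3*8))*23 = (11*24)*23 = 264*23 = 6072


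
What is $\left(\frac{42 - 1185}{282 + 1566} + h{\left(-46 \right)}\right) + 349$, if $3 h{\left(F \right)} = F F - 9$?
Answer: $\frac{1941721}{1848} \approx 1050.7$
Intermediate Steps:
$h{\left(F \right)} = -3 + \frac{F^{2}}{3}$ ($h{\left(F \right)} = \frac{F F - 9}{3} = \frac{F^{2} - 9}{3} = \frac{-9 + F^{2}}{3} = -3 + \frac{F^{2}}{3}$)
$\left(\frac{42 - 1185}{282 + 1566} + h{\left(-46 \right)}\right) + 349 = \left(\frac{42 - 1185}{282 + 1566} - \left(3 - \frac{\left(-46\right)^{2}}{3}\right)\right) + 349 = \left(- \frac{1143}{1848} + \left(-3 + \frac{1}{3} \cdot 2116\right)\right) + 349 = \left(\left(-1143\right) \frac{1}{1848} + \left(-3 + \frac{2116}{3}\right)\right) + 349 = \left(- \frac{381}{616} + \frac{2107}{3}\right) + 349 = \frac{1296769}{1848} + 349 = \frac{1941721}{1848}$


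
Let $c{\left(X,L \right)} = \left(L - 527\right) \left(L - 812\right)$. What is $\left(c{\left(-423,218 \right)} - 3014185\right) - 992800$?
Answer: $-3823439$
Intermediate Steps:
$c{\left(X,L \right)} = \left(-812 + L\right) \left(-527 + L\right)$ ($c{\left(X,L \right)} = \left(-527 + L\right) \left(-812 + L\right) = \left(-812 + L\right) \left(-527 + L\right)$)
$\left(c{\left(-423,218 \right)} - 3014185\right) - 992800 = \left(\left(427924 + 218^{2} - 291902\right) - 3014185\right) - 992800 = \left(\left(427924 + 47524 - 291902\right) - 3014185\right) - 992800 = \left(183546 - 3014185\right) - 992800 = -2830639 - 992800 = -3823439$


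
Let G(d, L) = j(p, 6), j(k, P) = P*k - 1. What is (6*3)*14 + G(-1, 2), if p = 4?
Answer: 275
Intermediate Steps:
j(k, P) = -1 + P*k
G(d, L) = 23 (G(d, L) = -1 + 6*4 = -1 + 24 = 23)
(6*3)*14 + G(-1, 2) = (6*3)*14 + 23 = 18*14 + 23 = 252 + 23 = 275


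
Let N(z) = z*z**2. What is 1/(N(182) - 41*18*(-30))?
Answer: 1/6050708 ≈ 1.6527e-7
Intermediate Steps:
N(z) = z**3
1/(N(182) - 41*18*(-30)) = 1/(182**3 - 41*18*(-30)) = 1/(6028568 - 738*(-30)) = 1/(6028568 + 22140) = 1/6050708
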